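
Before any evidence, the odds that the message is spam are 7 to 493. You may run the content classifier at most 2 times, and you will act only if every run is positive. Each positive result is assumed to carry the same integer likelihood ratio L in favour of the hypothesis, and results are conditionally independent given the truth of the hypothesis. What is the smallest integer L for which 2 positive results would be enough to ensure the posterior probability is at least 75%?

Prior odds = 7/493.
Target odds = 0.75/0.25 = 3.
Need L² ≥ 3 ÷ (7/493) = 1479/7.
14² = 196 < 1479/7 ≤ 225 = 15², so L = 15.

15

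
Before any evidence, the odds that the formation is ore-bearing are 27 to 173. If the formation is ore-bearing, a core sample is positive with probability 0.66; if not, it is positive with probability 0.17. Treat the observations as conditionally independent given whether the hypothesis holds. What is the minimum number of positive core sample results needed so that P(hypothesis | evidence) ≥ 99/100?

5

Prior odds = 27/173.
Likelihood ratio of a positive = 0.66/0.17 = 66/17.
Target posterior odds = 0.99/0.01 = 99.
Require (66/17)ⁿ ≥ 99 ÷ (27/173) = 1903/3.
(66/17)⁴ = 18974736/83521 falls short of 1903/3 but (66/17)⁵ ≈882.013 reaches it, so n = 5.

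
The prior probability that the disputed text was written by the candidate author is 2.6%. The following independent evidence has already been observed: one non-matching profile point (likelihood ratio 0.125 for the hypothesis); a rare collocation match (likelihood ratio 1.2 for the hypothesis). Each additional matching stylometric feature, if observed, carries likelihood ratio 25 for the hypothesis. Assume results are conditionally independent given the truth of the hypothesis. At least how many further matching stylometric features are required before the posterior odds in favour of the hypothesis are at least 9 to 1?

Prior odds = 0.026/0.974 = 13/487.
Combined Bayes factor of the evidence already in hand = 0.125 × 1.2 = 0.15.
Odds after that evidence = (13/487) × 0.15 = 39/9740.
Target odds = 9.
Need 25ⁿ ≥ 9 ÷ (39/9740) = 29220/13.
25² = 625 falls short of 29220/13 but 25³ = 15625 reaches it, so n = 3.

3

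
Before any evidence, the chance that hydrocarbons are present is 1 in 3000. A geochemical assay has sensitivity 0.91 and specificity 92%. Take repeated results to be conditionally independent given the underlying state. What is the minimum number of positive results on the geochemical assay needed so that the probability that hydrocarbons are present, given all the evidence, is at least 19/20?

Prior odds = (1/3000)/(2999/3000) = 1/2999.
False-positive rate = 1 − 0.92 = 0.08; likelihood ratio of a positive = 0.91/0.08 = 11.375.
Target posterior odds = 0.95/0.05 = 19.
Need (1/2999) × 11.375ⁿ ≥ 19, i.e. 11.375ⁿ ≥ 56981.
11.375⁴ = 68574961/4096 falls short of 56981 but 11.375⁵ ≈190439 reaches it, so n = 5.

5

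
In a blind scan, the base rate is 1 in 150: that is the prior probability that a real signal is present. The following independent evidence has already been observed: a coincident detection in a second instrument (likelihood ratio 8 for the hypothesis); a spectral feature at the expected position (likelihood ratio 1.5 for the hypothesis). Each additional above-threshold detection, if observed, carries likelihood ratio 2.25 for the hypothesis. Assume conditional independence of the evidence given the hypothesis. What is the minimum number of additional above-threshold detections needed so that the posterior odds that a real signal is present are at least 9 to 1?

6

Prior odds = (1/150)/(149/150) = 1/149.
Combined Bayes factor of the evidence already in hand = 8 × 1.5 = 12.
Odds after that evidence = (1/149) × 12 = 12/149.
Target odds = 9.
Need 2.25ⁿ ≥ 9 ÷ (12/149) = 111.75.
2.25⁵ = 59049/1024 falls short of 111.75 but 2.25⁶ = 531441/4096 reaches it, so n = 6.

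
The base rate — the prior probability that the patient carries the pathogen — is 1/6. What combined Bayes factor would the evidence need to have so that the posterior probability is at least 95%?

95

Prior odds = (1/6)/(5/6) = 0.2.
Target odds = 0.95/0.05 = 19.
Required Bayes factor = 19 ÷ 0.2 = 95.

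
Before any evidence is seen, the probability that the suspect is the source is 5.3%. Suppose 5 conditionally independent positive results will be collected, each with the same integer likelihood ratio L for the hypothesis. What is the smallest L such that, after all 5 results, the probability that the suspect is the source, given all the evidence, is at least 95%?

Prior odds = 0.053/0.947 = 53/947.
Target odds = 0.95/0.05 = 19.
Need L⁵ ≥ 19 ÷ (53/947) = 17993/53.
3⁵ = 243 < 17993/53 ≤ 1024 = 4⁵, so L = 4.

4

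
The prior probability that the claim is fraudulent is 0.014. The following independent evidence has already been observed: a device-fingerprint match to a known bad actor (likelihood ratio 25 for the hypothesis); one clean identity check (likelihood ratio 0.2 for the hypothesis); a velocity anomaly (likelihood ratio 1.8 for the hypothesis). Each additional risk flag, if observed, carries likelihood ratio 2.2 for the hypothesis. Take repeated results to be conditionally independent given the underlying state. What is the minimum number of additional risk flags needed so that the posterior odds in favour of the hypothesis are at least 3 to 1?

5

Prior odds = 0.014/0.986 = 7/493.
Combined Bayes factor of the evidence already in hand = 25 × 0.2 × 1.8 = 9.
Odds after that evidence = (7/493) × 9 = 63/493.
Target odds = 3.
Need 2.2ⁿ ≥ 3 ÷ (63/493) = 493/21.
2.2⁴ = 23.4256 falls short of 493/21 but 2.2⁵ = 51.53632 reaches it, so n = 5.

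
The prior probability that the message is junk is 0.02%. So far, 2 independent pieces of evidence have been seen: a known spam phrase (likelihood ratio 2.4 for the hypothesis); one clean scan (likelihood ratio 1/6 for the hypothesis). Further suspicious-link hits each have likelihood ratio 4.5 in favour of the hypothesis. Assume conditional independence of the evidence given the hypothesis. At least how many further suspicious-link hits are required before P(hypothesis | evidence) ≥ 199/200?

Prior odds = 0.0002/0.9998 = 1/4999.
Combined Bayes factor of the evidence already in hand = 2.4 × (1/6) = 0.4.
Odds after that evidence = (1/4999) × 0.4 = 2/24995.
Target odds = 0.995/0.005 = 199.
Need 4.5ⁿ ≥ 199 ÷ (2/24995) = 2487002.5.
4.5⁹ = 387420489/512 falls short of 2487002.5 but 4.5¹⁰ ≈3.40506e+06 reaches it, so n = 10.

10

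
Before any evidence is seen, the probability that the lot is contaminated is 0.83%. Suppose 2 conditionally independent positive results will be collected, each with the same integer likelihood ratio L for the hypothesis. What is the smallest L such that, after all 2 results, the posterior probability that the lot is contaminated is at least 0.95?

48

Prior odds = 0.0083/0.9917 = 83/9917.
Target odds = 0.95/0.05 = 19.
Need L² ≥ 19 ÷ (83/9917) = 188423/83.
47² = 2209 < 188423/83 ≤ 2304 = 48², so L = 48.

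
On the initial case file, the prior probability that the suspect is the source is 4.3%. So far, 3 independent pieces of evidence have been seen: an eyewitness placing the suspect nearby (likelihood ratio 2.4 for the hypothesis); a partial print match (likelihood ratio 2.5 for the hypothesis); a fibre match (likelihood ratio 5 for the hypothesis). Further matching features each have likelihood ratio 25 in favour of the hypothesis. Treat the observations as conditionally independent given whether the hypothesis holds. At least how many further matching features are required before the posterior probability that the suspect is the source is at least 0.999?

Prior odds = 0.043/0.957 = 43/957.
Combined Bayes factor of the evidence already in hand = 2.4 × 2.5 × 5 = 30.
Odds after that evidence = (43/957) × 30 = 430/319.
Target odds = 0.999/0.001 = 999.
Need 25ⁿ ≥ 999 ÷ (430/319) = 318681/430.
25² = 625 falls short of 318681/430 but 25³ = 15625 reaches it, so n = 3.

3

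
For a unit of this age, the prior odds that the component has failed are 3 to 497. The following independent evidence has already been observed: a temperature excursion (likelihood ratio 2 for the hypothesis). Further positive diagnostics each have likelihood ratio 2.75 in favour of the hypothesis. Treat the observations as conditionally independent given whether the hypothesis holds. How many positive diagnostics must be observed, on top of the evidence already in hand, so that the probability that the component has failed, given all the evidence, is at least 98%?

9

Prior odds = 3/497.
Bayes factor of the evidence already in hand = 2.
Odds after that evidence = (3/497) × 2 = 6/497.
Target odds = 0.98/0.02 = 49.
Need 2.75ⁿ ≥ 49 ÷ (6/497) = 24353/6.
2.75⁸ = 214358881/65536 falls short of 24353/6 but 2.75⁹ ≈8994.86 reaches it, so n = 9.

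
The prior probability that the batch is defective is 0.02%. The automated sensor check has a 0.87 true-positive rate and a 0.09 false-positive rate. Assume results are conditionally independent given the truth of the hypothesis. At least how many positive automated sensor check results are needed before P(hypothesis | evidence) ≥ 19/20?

6

Prior odds: 0.0002 ÷ 0.9998 = 1/4999.
Likelihood ratio of a positive result = 0.87/0.09 = 29/3.
Target posterior odds = 0.95/0.05 = 19.
Require (29/3)ⁿ ≥ 19 ÷ (1/4999) = 94981.
(29/3)⁵ = 20511149/243 falls short of 94981 but (29/3)⁶ = 594823321/729 reaches it, so n = 6.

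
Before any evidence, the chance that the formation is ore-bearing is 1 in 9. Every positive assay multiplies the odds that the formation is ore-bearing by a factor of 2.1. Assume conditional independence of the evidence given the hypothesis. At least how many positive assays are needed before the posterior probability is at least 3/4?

Prior odds: (1/9) ÷ (8/9) = 0.125.
Likelihood ratio per positive assay = 2.1.
Target posterior odds = 0.75/0.25 = 3.
Require 2.1ⁿ ≥ 3 ÷ 0.125 = 24.
2.1⁴ = 19.4481 falls short of 24 but 2.1⁵ = 4084101/100000 reaches it, so n = 5.

5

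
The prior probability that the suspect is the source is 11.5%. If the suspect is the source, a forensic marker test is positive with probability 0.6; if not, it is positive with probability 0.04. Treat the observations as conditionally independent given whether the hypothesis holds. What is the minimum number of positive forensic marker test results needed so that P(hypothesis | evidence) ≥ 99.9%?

Prior odds: 0.115 ÷ 0.885 = 23/177.
Likelihood ratio of a positive = 0.6/0.04 = 15.
Target odds: 0.999 ÷ 0.001 = 999.
Need (23/177) × 15ⁿ ≥ 999, i.e. 15ⁿ ≥ 176823/23.
15³ = 3375 falls short of 176823/23 but 15⁴ = 50625 reaches it, so n = 4.

4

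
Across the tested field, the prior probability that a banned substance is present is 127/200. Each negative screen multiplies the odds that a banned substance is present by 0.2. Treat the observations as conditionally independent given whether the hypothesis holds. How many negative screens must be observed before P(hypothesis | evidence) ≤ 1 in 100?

Prior odds: 0.635 ÷ 0.365 = 127/73.
Likelihood ratio per negative screen = 0.2.
Target posterior odds = 0.01/0.99 = 1/99.
Require 0.2ⁿ ≤ 1/99 ÷ (127/73) = 73/12573.
0.2³ = 0.008 is still above 73/12573 but 0.2⁴ = 0.0016 is at or below it, so n = 4.

4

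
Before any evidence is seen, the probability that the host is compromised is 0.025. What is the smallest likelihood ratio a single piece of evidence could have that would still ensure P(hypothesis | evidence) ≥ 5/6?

Prior odds = 0.025/0.975 = 1/39.
Target odds = (5/6)/(1/6) = 5.
Required Bayes factor = 5 ÷ (1/39) = 195.

195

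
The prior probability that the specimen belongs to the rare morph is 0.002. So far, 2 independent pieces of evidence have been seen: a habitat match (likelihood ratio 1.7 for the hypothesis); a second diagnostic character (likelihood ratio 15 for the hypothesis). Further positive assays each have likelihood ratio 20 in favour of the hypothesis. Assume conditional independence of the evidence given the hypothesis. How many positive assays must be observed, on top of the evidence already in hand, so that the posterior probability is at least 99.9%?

Prior odds = 0.002/0.998 = 1/499.
Combined Bayes factor of the evidence already in hand = 1.7 × 15 = 25.5.
Odds after that evidence = (1/499) × 25.5 = 51/998.
Target odds = 0.999/0.001 = 999.
Need 20ⁿ ≥ 999 ÷ (51/998) = 332334/17.
20³ = 8000 falls short of 332334/17 but 20⁴ = 160000 reaches it, so n = 4.

4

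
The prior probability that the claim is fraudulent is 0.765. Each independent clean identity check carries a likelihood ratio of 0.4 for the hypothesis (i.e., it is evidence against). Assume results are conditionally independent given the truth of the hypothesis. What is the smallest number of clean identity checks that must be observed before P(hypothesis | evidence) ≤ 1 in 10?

4

Prior odds = 0.765/0.235 = 153/47.
Likelihood ratio per clean identity check = 0.4.
Target odds: 0.1 ÷ 0.9 = 1/9.
Require 0.4ⁿ ≤ 1/9 ÷ (153/47) = 47/1377.
0.4³ = 0.064 is still above 47/1377 but 0.4⁴ = 0.0256 is at or below it, so n = 4.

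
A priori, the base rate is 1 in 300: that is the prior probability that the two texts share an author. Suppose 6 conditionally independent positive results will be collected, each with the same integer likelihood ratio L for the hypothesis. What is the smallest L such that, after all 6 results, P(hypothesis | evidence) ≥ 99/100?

Prior odds = (1/300)/(299/300) = 1/299.
Target odds = 0.99/0.01 = 99.
Need L⁶ ≥ 99 ÷ (1/299) = 29601.
5⁶ = 15625 < 29601 ≤ 46656 = 6⁶, so L = 6.

6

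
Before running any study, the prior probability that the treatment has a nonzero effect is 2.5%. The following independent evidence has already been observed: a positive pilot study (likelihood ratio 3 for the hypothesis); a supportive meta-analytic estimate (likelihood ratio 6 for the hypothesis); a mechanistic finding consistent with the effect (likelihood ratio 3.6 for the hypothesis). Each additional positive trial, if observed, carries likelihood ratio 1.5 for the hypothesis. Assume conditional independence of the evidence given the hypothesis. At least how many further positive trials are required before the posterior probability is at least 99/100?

Prior odds = 0.025/0.975 = 1/39.
Combined Bayes factor of the evidence already in hand = 3 × 6 × 3.6 = 64.8.
Odds after that evidence = (1/39) × 64.8 = 108/65.
Target odds = 0.99/0.01 = 99.
Need 1.5ⁿ ≥ 99 ÷ (108/65) = 715/12.
1.5¹⁰ = 59049/1024 falls short of 715/12 but 1.5¹¹ = 177147/2048 reaches it, so n = 11.

11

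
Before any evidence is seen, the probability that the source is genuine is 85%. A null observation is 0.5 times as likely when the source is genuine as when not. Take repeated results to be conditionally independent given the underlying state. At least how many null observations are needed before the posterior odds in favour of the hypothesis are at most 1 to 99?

10

Prior odds: 0.85 ÷ 0.15 = 17/3.
Likelihood ratio per null observation = 0.5.
Target odds = 1/99.
Need (17/3) × 0.5ⁿ ≤ 1/99, i.e. 0.5ⁿ ≤ 1/561.
0.5⁹ = 0.001953125 is still above 1/561 but 0.5¹⁰ = 1/1024 is at or below it, so n = 10.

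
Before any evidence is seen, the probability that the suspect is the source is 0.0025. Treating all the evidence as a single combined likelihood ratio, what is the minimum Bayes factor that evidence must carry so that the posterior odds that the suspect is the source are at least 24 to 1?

9576

Prior odds = 0.0025/0.9975 = 1/399.
Target odds = 24.
Required Bayes factor = 24 ÷ (1/399) = 9576.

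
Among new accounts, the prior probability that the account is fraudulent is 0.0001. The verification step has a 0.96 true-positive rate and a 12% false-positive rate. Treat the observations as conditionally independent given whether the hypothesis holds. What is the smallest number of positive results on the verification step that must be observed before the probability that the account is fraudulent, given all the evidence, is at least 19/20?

Prior odds = 0.0001/0.9999 = 1/9999.
Likelihood ratio of a positive result = 0.96/0.12 = 8.
Target odds: 0.95 ÷ 0.05 = 19.
Require 8ⁿ ≥ 19 ÷ (1/9999) = 189981.
8⁵ = 32768 falls short of 189981 but 8⁶ = 262144 reaches it, so n = 6.

6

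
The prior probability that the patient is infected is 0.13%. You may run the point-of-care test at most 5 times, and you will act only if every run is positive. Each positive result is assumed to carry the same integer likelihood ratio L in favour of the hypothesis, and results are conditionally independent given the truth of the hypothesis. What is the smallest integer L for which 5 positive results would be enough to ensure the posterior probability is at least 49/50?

9

Prior odds = 0.0013/0.9987 = 13/9987.
Target odds = 0.98/0.02 = 49.
Need L⁵ ≥ 49 ÷ (13/9987) = 489363/13.
8⁵ = 32768 < 489363/13 ≤ 59049 = 9⁵, so L = 9.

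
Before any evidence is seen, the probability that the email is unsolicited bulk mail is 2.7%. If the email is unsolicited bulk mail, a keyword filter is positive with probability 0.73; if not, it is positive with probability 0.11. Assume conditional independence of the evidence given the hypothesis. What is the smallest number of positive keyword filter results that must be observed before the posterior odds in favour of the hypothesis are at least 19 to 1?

Prior odds = 0.027/0.973 = 27/973.
Likelihood ratio of a positive = 0.73/0.11 = 73/11.
Target odds = 19.
Need (27/973) × (73/11)ⁿ ≥ 19, i.e. (73/11)ⁿ ≥ 18487/27.
(73/11)³ = 389017/1331 falls short of 18487/27 but (73/11)⁴ = 28398241/14641 reaches it, so n = 4.

4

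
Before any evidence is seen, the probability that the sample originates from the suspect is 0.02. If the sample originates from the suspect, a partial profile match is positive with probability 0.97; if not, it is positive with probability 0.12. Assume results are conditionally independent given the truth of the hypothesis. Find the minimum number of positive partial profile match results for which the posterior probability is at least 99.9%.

Prior odds: 0.02 ÷ 0.98 = 1/49.
Likelihood ratio of a positive = 0.97/0.12 = 97/12.
Target posterior odds = 0.999/0.001 = 999.
Need (1/49) × (97/12)ⁿ ≥ 999, i.e. (97/12)ⁿ ≥ 48951.
(97/12)⁵ ≈34510.6 falls short of 48951 but (97/12)⁶ ≈278961 reaches it, so n = 6.

6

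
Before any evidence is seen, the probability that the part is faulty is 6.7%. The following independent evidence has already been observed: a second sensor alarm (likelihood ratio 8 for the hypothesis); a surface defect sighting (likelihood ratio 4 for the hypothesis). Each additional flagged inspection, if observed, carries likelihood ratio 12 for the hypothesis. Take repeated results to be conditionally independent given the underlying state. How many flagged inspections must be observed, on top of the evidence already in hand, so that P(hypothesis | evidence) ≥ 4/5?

Prior odds = 0.067/0.933 = 67/933.
Combined Bayes factor of the evidence already in hand = 8 × 4 = 32.
Odds after that evidence = (67/933) × 32 = 2144/933.
Target odds = 0.8/0.2 = 4.
Need 12ⁿ ≥ 4 ÷ (2144/933) = 933/536.
12¹ = 12, which meets the required 933/536; so n = 1.

1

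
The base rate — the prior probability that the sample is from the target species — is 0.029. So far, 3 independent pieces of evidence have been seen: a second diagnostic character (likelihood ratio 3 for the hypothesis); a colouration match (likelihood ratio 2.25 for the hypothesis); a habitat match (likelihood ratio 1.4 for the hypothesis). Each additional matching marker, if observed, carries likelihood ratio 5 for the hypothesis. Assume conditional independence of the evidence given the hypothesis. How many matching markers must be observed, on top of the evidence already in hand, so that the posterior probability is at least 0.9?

3

Prior odds = 0.029/0.971 = 29/971.
Combined Bayes factor of the evidence already in hand = 3 × 2.25 × 1.4 = 9.45.
Odds after that evidence = (29/971) × 9.45 = 5481/19420.
Target odds = 0.9/0.1 = 9.
Need 5ⁿ ≥ 9 ÷ (5481/19420) = 19420/609.
5² = 25 falls short of 19420/609 but 5³ = 125 reaches it, so n = 3.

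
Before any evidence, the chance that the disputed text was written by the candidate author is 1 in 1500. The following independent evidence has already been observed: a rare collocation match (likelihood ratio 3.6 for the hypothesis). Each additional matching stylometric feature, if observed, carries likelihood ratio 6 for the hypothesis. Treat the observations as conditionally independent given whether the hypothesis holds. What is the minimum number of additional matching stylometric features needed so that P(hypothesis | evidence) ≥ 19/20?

6

Prior odds = (1/1500)/(1499/1500) = 1/1499.
Bayes factor of the evidence already in hand = 3.6.
Odds after that evidence = (1/1499) × 3.6 = 18/7495.
Target odds = 0.95/0.05 = 19.
Need 6ⁿ ≥ 19 ÷ (18/7495) = 142405/18.
6⁵ = 7776 falls short of 142405/18 but 6⁶ = 46656 reaches it, so n = 6.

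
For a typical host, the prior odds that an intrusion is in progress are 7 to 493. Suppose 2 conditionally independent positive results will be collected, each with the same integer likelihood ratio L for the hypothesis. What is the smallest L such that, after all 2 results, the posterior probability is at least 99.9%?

266

Prior odds = 7/493.
Target odds = 0.999/0.001 = 999.
Need L² ≥ 999 ÷ (7/493) = 492507/7.
265² = 70225 < 492507/7 ≤ 70756 = 266², so L = 266.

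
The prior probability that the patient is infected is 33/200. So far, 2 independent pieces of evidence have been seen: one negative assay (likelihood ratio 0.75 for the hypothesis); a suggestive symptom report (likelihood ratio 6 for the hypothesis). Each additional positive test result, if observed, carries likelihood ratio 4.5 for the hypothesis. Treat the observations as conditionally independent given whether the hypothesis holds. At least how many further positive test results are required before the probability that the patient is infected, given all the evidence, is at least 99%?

4

Prior odds = 0.165/0.835 = 33/167.
Combined Bayes factor of the evidence already in hand = 0.75 × 6 = 4.5.
Odds after that evidence = (33/167) × 4.5 = 297/334.
Target odds = 0.99/0.01 = 99.
Need 4.5ⁿ ≥ 99 ÷ (297/334) = 334/3.
4.5³ = 91.125 falls short of 334/3 but 4.5⁴ = 410.0625 reaches it, so n = 4.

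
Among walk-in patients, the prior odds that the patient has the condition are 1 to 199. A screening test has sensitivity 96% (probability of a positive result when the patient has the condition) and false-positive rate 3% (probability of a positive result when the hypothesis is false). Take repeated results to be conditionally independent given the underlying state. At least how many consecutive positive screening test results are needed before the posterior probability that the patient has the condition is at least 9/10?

3

Prior odds = 1/199.
Likelihood ratio of a positive result = 0.96/0.03 = 32.
Target odds: 0.9 ÷ 0.1 = 9.
Need (1/199) × 32ⁿ ≥ 9, i.e. 32ⁿ ≥ 1791.
32² = 1024 falls short of 1791 but 32³ = 32768 reaches it, so n = 3.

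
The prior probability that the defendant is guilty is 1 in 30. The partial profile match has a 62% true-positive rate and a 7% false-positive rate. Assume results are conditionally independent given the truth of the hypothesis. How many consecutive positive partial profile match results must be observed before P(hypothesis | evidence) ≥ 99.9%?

Prior odds: (1/30) ÷ (29/30) = 1/29.
Likelihood ratio of a positive result = 0.62/0.07 = 62/7.
Target odds: 0.999 ÷ 0.001 = 999.
Require (62/7)ⁿ ≥ 999 ÷ (1/29) = 28971.
(62/7)⁴ = 14776336/2401 falls short of 28971 but (62/7)⁵ = 916132832/16807 reaches it, so n = 5.

5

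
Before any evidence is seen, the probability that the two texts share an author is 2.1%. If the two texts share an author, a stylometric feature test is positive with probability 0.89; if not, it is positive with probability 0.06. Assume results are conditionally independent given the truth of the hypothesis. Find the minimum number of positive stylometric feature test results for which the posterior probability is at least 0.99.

4

Prior odds = 0.021/0.979 = 21/979.
Likelihood ratio of a positive = 0.89/0.06 = 89/6.
Target odds: 0.99 ÷ 0.01 = 99.
Require (89/6)ⁿ ≥ 99 ÷ (21/979) = 32307/7.
(89/6)³ = 704969/216 falls short of 32307/7 but (89/6)⁴ = 62742241/1296 reaches it, so n = 4.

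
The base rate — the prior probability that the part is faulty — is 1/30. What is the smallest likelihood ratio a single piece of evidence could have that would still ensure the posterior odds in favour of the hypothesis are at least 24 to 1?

696

Prior odds = (1/30)/(29/30) = 1/29.
Target odds = 24.
Required Bayes factor = 24 ÷ (1/29) = 696.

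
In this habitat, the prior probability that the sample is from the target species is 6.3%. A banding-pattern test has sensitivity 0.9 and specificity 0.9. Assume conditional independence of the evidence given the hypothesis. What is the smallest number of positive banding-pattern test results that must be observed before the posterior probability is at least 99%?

Prior odds = 0.063/0.937 = 63/937.
False-positive rate = 1 − 0.9 = 0.1; likelihood ratio of a positive = 0.9/0.1 = 9.
Target posterior odds = 0.99/0.01 = 99.
Require 9ⁿ ≥ 99 ÷ (63/937) = 10307/7.
9³ = 729 falls short of 10307/7 but 9⁴ = 6561 reaches it, so n = 4.

4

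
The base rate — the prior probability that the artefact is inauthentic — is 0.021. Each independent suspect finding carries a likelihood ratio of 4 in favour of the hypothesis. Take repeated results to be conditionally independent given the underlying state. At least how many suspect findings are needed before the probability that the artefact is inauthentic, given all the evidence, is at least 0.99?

Prior odds: 0.021 ÷ 0.979 = 21/979.
Likelihood ratio per suspect finding = 4.
Target odds: 0.99 ÷ 0.01 = 99.
Need (21/979) × 4ⁿ ≥ 99, i.e. 4ⁿ ≥ 32307/7.
4⁶ = 4096 falls short of 32307/7 but 4⁷ = 16384 reaches it, so n = 7.

7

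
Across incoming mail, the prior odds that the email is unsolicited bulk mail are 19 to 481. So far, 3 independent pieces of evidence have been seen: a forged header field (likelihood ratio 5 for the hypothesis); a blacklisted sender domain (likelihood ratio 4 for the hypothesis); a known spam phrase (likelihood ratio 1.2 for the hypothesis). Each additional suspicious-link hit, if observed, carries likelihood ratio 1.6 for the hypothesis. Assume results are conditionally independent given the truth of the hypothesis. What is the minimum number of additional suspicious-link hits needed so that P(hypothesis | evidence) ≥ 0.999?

15

Prior odds = 19/481.
Combined Bayes factor of the evidence already in hand = 5 × 4 × 1.2 = 24.
Odds after that evidence = (19/481) × 24 = 456/481.
Target odds = 0.999/0.001 = 999.
Need 1.6ⁿ ≥ 999 ÷ (456/481) = 160173/152.
1.6¹⁴ ≈720.576 falls short of 160173/152 but 1.6¹⁵ ≈1152.92 reaches it, so n = 15.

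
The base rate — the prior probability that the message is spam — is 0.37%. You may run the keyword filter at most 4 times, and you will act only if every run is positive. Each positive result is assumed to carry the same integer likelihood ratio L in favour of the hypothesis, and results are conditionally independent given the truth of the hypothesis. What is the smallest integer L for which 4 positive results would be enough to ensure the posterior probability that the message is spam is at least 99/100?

Prior odds = 0.0037/0.9963 = 37/9963.
Target odds = 0.99/0.01 = 99.
Need L⁴ ≥ 99 ÷ (37/9963) = 986337/37.
12⁴ = 20736 < 986337/37 ≤ 28561 = 13⁴, so L = 13.

13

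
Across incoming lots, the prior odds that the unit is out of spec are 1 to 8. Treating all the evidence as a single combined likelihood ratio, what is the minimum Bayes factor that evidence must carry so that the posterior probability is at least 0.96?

Prior odds = 0.125.
Target odds = 0.96/0.04 = 24.
Required Bayes factor = 24 ÷ 0.125 = 192.

192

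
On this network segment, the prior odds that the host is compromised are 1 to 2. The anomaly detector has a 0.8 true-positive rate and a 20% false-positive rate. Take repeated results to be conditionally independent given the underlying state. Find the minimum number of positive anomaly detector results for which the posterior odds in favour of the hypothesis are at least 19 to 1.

3

Prior odds = 0.5.
Likelihood ratio of a positive result = 0.8/0.2 = 4.
Target odds = 19.
Need 0.5 × 4ⁿ ≥ 19, i.e. 4ⁿ ≥ 38.
4² = 16 falls short of 38 but 4³ = 64 reaches it, so n = 3.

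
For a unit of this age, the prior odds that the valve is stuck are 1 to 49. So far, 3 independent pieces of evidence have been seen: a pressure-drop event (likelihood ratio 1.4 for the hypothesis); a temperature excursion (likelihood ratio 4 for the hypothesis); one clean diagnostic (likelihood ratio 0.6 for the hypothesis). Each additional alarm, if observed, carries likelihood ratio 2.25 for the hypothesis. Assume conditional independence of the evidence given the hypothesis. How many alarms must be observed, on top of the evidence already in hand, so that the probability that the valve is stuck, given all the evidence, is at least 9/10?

7

Prior odds = 1/49.
Combined Bayes factor of the evidence already in hand = 1.4 × 4 × 0.6 = 3.36.
Odds after that evidence = (1/49) × 3.36 = 12/175.
Target odds = 0.9/0.1 = 9.
Need 2.25ⁿ ≥ 9 ÷ (12/175) = 131.25.
2.25⁶ = 531441/4096 falls short of 131.25 but 2.25⁷ = 4782969/16384 reaches it, so n = 7.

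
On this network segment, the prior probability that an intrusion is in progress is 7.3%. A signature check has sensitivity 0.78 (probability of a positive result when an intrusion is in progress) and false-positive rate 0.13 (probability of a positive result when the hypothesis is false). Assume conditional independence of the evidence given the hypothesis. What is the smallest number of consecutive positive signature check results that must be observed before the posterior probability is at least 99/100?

Prior odds: 0.073 ÷ 0.927 = 73/927.
Likelihood ratio of a positive result = 0.78/0.13 = 6.
Target odds: 0.99 ÷ 0.01 = 99.
Need (73/927) × 6ⁿ ≥ 99, i.e. 6ⁿ ≥ 91773/73.
6³ = 216 falls short of 91773/73 but 6⁴ = 1296 reaches it, so n = 4.

4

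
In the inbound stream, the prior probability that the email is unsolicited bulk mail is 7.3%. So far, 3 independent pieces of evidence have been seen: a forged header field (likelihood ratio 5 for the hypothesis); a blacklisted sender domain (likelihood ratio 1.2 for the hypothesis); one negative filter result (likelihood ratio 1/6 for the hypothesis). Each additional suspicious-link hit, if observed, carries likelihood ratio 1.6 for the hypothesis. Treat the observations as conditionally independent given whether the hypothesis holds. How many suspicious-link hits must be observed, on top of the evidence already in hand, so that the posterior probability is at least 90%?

11

Prior odds = 0.073/0.927 = 73/927.
Combined Bayes factor of the evidence already in hand = 5 × 1.2 × (1/6) = 1.
Odds after that evidence = (73/927) × 1 = 73/927.
Target odds = 0.9/0.1 = 9.
Need 1.6ⁿ ≥ 9 ÷ (73/927) = 8343/73.
1.6¹⁰ ≈109.951 falls short of 8343/73 but 1.6¹¹ ≈175.922 reaches it, so n = 11.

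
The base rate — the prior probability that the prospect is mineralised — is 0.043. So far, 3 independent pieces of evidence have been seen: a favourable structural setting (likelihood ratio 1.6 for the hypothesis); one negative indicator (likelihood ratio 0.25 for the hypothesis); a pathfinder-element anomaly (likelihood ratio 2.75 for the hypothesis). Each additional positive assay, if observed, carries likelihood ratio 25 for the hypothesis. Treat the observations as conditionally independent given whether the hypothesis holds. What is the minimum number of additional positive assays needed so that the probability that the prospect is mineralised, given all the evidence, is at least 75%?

Prior odds = 0.043/0.957 = 43/957.
Combined Bayes factor of the evidence already in hand = 1.6 × 0.25 × 2.75 = 1.1.
Odds after that evidence = (43/957) × 1.1 = 43/870.
Target odds = 0.75/0.25 = 3.
Need 25ⁿ ≥ 3 ÷ (43/870) = 2610/43.
25¹ = 25 falls short of 2610/43 but 25² = 625 reaches it, so n = 2.

2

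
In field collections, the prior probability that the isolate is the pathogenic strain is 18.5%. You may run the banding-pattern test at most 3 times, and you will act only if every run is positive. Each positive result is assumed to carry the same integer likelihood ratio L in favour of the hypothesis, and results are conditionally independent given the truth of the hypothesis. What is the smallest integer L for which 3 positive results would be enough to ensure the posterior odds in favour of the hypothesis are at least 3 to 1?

3

Prior odds = 0.185/0.815 = 37/163.
Target odds = 3.
Need L³ ≥ 3 ÷ (37/163) = 489/37.
2³ = 8 < 489/37 ≤ 27 = 3³, so L = 3.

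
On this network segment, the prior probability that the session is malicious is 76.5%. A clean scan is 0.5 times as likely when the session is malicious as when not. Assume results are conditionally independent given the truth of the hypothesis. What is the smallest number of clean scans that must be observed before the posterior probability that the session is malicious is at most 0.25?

4

Prior odds: 0.765 ÷ 0.235 = 153/47.
Likelihood ratio per clean scan = 0.5.
Target odds: 0.25 ÷ 0.75 = 1/3.
Need (153/47) × 0.5ⁿ ≤ 1/3, i.e. 0.5ⁿ ≤ 47/459.
0.5³ = 0.125 is still above 47/459 but 0.5⁴ = 0.0625 is at or below it, so n = 4.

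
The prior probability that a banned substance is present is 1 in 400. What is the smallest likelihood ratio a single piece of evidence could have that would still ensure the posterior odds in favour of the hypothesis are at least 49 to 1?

19551

Prior odds = 0.0025/0.9975 = 1/399.
Target odds = 49.
Required Bayes factor = 49 ÷ (1/399) = 19551.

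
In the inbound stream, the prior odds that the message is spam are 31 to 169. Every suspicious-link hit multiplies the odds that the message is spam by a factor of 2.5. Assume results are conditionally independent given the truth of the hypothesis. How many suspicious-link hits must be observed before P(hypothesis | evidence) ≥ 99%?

7

Prior odds = 31/169.
Likelihood ratio per suspicious-link hit = 2.5.
Target posterior odds = 0.99/0.01 = 99.
Need (31/169) × 2.5ⁿ ≥ 99, i.e. 2.5ⁿ ≥ 16731/31.
2.5⁶ = 244.140625 falls short of 16731/31 but 2.5⁷ = 610.3515625 reaches it, so n = 7.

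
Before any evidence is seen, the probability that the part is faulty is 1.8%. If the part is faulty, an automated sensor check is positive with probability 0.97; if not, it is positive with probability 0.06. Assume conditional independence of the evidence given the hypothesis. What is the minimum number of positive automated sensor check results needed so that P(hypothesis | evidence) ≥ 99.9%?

Prior odds: 0.018 ÷ 0.982 = 9/491.
Likelihood ratio of a positive = 0.97/0.06 = 97/6.
Target odds: 0.999 ÷ 0.001 = 999.
Need (9/491) × (97/6)ⁿ ≥ 999, i.e. (97/6)ⁿ ≥ 54501.
(97/6)³ = 912673/216 falls short of 54501 but (97/6)⁴ = 88529281/1296 reaches it, so n = 4.

4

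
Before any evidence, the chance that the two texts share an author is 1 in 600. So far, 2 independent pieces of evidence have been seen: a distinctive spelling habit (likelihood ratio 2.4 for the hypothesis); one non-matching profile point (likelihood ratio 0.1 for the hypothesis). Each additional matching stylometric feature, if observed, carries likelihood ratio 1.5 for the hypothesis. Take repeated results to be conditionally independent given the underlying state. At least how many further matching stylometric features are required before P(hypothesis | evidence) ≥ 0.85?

Prior odds = (1/600)/(599/600) = 1/599.
Combined Bayes factor of the evidence already in hand = 2.4 × 0.1 = 0.24.
Odds after that evidence = (1/599) × 0.24 = 6/14975.
Target odds = 0.85/0.15 = 17/3.
Need 1.5ⁿ ≥ 17/3 ÷ (6/14975) = 254575/18.
1.5²³ ≈11222.7 falls short of 254575/18 but 1.5²⁴ ≈16834.1 reaches it, so n = 24.

24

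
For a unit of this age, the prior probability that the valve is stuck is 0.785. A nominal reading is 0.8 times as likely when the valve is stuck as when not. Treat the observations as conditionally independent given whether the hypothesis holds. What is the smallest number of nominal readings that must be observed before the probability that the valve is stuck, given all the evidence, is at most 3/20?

14

Prior odds = 0.785/0.215 = 157/43.
Likelihood ratio per nominal reading = 0.8.
Target odds: 0.15 ÷ 0.85 = 3/17.
Require 0.8ⁿ ≤ 3/17 ÷ (157/43) = 129/2669.
0.8¹³ ≈0.0549756 is still above 129/2669 but 0.8¹⁴ ≈0.0439805 is at or below it, so n = 14.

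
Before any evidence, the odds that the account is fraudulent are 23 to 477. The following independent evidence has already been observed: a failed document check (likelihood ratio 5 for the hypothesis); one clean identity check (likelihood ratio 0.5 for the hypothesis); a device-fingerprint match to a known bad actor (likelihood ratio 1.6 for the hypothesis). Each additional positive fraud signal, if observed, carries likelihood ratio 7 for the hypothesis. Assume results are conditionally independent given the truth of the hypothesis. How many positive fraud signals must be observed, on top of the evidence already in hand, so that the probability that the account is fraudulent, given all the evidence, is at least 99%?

4

Prior odds = 23/477.
Combined Bayes factor of the evidence already in hand = 5 × 0.5 × 1.6 = 4.
Odds after that evidence = (23/477) × 4 = 92/477.
Target odds = 0.99/0.01 = 99.
Need 7ⁿ ≥ 99 ÷ (92/477) = 47223/92.
7³ = 343 falls short of 47223/92 but 7⁴ = 2401 reaches it, so n = 4.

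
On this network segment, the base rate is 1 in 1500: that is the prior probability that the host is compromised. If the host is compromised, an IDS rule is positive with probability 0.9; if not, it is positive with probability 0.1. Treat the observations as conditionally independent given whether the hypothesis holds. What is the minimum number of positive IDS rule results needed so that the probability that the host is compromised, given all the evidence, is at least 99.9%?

Prior odds: (1/1500) ÷ (1499/1500) = 1/1499.
Likelihood ratio of a positive = 0.9/0.1 = 9.
Target posterior odds = 0.999/0.001 = 999.
Need (1/1499) × 9ⁿ ≥ 999, i.e. 9ⁿ ≥ 1497501.
9⁶ = 531441 falls short of 1497501 but 9⁷ = 4782969 reaches it, so n = 7.

7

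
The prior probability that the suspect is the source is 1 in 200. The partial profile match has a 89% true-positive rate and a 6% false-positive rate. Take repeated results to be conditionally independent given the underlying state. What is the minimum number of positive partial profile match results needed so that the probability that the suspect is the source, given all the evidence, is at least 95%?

Prior odds = 0.005/0.995 = 1/199.
Likelihood ratio of a positive result = 0.89/0.06 = 89/6.
Target posterior odds = 0.95/0.05 = 19.
Need (1/199) × (89/6)ⁿ ≥ 19, i.e. (89/6)ⁿ ≥ 3781.
(89/6)³ = 704969/216 falls short of 3781 but (89/6)⁴ = 62742241/1296 reaches it, so n = 4.

4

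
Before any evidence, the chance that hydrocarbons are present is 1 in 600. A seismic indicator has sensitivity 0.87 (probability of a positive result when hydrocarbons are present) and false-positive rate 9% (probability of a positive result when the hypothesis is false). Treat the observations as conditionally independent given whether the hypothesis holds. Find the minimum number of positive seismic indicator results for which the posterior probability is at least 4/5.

Prior odds = (1/600)/(599/600) = 1/599.
Likelihood ratio of a positive result = 0.87/0.09 = 29/3.
Target posterior odds = 0.8/0.2 = 4.
Need (1/599) × (29/3)ⁿ ≥ 4, i.e. (29/3)ⁿ ≥ 2396.
(29/3)³ = 24389/27 falls short of 2396 but (29/3)⁴ = 707281/81 reaches it, so n = 4.

4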